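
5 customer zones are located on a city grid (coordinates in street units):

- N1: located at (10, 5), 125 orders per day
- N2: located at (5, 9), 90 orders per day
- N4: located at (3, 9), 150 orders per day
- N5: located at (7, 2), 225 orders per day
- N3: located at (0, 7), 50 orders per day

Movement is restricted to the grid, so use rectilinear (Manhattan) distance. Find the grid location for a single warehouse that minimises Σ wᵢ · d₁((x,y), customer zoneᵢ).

(7, 5)

Manhattan distance separates: Σwᵢ(|x−xᵢ|+|y−yᵢ|) = Σwᵢ|x−xᵢ| + Σwᵢ|y−yᵢ|, so x and y are optimised independently as 1-D weighted medians.
Total weight W = 640; half = 320.
x-coordinate, sorted with cumulative weight:
  x=0 (N3, w=50) cum 50
  x=3 (N4, w=150) cum 200
  x=5 (N2, w=90) cum 290
  x=7 (N5, w=225) cum 515  ← median
  x=10 (N1, w=125) cum 640
⇒ x* = 7
y-coordinate, sorted with cumulative weight:
  y=2 (N5, w=225) cum 225
  y=5 (N1, w=125) cum 350  ← median
  y=7 (N3, w=50) cum 400
  y=9 (N2, w=90) cum 490
  y=9 (N4, w=150) cum 640
⇒ y* = 5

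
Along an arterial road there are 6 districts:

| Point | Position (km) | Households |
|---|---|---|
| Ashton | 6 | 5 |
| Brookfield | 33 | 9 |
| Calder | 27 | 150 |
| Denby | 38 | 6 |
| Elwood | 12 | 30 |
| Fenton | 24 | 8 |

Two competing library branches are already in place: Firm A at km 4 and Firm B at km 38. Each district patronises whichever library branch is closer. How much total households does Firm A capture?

The indifferent point is the midpoint (4+38)/2 = 21; districts left of it (closer to Firm A at 4) go to Firm A, those right go to Firm B.
  Ashton at 6 (w=5) → Firm A
  Elwood at 12 (w=30) → Firm A
  Fenton at 24 (w=8) → Firm B
  Calder at 27 (w=150) → Firm B
  Brookfield at 33 (w=9) → Firm B
  Denby at 38 (w=6) → Firm B
Firm A captures 35; Firm B captures 173.

35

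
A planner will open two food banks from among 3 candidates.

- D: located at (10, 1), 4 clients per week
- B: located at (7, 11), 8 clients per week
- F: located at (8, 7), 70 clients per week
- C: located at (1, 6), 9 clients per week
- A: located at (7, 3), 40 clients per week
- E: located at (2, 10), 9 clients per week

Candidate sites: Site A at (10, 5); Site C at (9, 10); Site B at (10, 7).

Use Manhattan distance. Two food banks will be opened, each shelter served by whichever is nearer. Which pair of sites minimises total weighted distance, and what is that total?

{Site A, Site B}, total 601

Evaluate every pair (each demand assigned to the nearer of the two):
  {Site A, Site B}: total = 601
  {Site C, Site B}: total = 621
  {Site A, Site C}: total = 673
Best pair: {Site A, Site B} with total 601.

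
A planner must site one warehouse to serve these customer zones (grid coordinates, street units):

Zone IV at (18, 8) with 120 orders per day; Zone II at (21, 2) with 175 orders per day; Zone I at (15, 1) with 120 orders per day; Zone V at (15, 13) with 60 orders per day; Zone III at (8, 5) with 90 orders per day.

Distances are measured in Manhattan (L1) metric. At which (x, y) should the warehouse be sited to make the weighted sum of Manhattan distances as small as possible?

Manhattan distance separates: Σwᵢ(|x−xᵢ|+|y−yᵢ|) = Σwᵢ|x−xᵢ| + Σwᵢ|y−yᵢ|, so x and y are optimised independently as 1-D weighted medians.
Total weight W = 565; half = 282.5.
x-coordinate, sorted with cumulative weight:
  x=8 (Zone III, w=90) cum 90
  x=15 (Zone I, w=120) cum 210
  x=15 (Zone V, w=60) cum 270
  x=18 (Zone IV, w=120) cum 390  ← median
  x=21 (Zone II, w=175) cum 565
⇒ x* = 18
y-coordinate, sorted with cumulative weight:
  y=1 (Zone I, w=120) cum 120
  y=2 (Zone II, w=175) cum 295  ← median
  y=5 (Zone III, w=90) cum 385
  y=8 (Zone IV, w=120) cum 505
  y=13 (Zone V, w=60) cum 565
⇒ y* = 2

(18, 2)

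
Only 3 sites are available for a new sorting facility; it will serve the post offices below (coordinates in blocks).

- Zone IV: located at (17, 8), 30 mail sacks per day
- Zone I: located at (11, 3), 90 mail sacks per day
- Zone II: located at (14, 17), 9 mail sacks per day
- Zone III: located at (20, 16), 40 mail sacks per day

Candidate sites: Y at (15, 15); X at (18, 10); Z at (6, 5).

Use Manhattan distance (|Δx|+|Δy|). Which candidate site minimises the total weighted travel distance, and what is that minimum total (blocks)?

Total weighted distance at each candidate:
  Y (15, 15): total = 1977
  X (18, 10): total = 1769
  Z (6, 5): total = 2230
Minimum is at X with total 1769 blocks.

X, total 1769 blocks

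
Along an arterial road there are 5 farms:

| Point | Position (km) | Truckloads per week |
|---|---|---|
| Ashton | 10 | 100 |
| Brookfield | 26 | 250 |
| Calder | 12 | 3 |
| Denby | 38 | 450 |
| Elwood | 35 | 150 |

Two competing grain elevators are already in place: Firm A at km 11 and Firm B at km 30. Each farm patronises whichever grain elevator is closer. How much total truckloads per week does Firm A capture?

The indifferent point is the midpoint (11+30)/2 = 20.5; farms left of it (closer to Firm A at 11) go to Firm A, those right go to Firm B.
  Ashton at 10 (w=100) → Firm A
  Calder at 12 (w=3) → Firm A
  Brookfield at 26 (w=250) → Firm B
  Elwood at 35 (w=150) → Firm B
  Denby at 38 (w=450) → Firm B
Firm A captures 103; Firm B captures 850.

103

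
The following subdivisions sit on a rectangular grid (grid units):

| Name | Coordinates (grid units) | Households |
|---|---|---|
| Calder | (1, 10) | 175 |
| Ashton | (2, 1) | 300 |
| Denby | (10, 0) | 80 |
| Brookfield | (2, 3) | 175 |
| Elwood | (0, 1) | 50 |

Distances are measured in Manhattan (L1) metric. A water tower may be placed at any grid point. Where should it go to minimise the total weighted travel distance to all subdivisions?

(2, 1)

Manhattan distance separates: Σwᵢ(|x−xᵢ|+|y−yᵢ|) = Σwᵢ|x−xᵢ| + Σwᵢ|y−yᵢ|, so x and y are optimised independently as 1-D weighted medians.
Total weight W = 780; half = 390.
x-coordinate, sorted with cumulative weight:
  x=0 (Elwood, w=50) cum 50
  x=1 (Calder, w=175) cum 225
  x=2 (Ashton, w=300) cum 525  ← median
  x=2 (Brookfield, w=175) cum 700
  x=10 (Denby, w=80) cum 780
⇒ x* = 2
y-coordinate, sorted with cumulative weight:
  y=0 (Denby, w=80) cum 80
  y=1 (Ashton, w=300) cum 380
  y=1 (Elwood, w=50) cum 430  ← median
  y=3 (Brookfield, w=175) cum 605
  y=10 (Calder, w=175) cum 780
⇒ y* = 1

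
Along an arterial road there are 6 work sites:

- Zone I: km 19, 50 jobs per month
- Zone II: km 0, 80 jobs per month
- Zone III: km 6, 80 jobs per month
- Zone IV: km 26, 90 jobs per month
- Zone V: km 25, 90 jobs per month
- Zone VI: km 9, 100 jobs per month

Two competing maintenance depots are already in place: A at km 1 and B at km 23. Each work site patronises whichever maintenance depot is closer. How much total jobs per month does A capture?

The indifferent point is the midpoint (1+23)/2 = 12; work sites left of it (closer to A at 1) go to A, those right go to B.
  Zone II at 0 (w=80) → A
  Zone III at 6 (w=80) → A
  Zone VI at 9 (w=100) → A
  Zone I at 19 (w=50) → B
  Zone V at 25 (w=90) → B
  Zone IV at 26 (w=90) → B
A captures 260; B captures 230.

260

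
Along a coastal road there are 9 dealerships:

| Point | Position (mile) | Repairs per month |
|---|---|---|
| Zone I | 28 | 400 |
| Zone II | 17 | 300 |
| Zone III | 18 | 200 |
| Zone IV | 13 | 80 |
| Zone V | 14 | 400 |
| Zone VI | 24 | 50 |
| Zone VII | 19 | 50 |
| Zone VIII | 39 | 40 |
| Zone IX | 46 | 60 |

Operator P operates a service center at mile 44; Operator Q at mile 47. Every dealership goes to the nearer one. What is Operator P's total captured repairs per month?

The indifferent point is the midpoint (44+47)/2 = 45.5; dealerships left of it (closer to Operator P at 44) go to Operator P, those right go to Operator Q.
  Zone IV at 13 (w=80) → Operator P
  Zone V at 14 (w=400) → Operator P
  Zone II at 17 (w=300) → Operator P
  Zone III at 18 (w=200) → Operator P
  Zone VII at 19 (w=50) → Operator P
  Zone VI at 24 (w=50) → Operator P
  Zone I at 28 (w=400) → Operator P
  Zone VIII at 39 (w=40) → Operator P
  Zone IX at 46 (w=60) → Operator Q
Operator P captures 1520; Operator Q captures 60.

1520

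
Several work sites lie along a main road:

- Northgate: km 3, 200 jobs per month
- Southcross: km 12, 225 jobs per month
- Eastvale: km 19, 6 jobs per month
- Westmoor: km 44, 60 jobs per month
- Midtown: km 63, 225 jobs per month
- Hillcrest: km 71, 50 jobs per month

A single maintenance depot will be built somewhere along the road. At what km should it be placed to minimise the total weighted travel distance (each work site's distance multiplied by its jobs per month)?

For a sum of weighted absolute distances on a line, the optimum is the weighted median (not the mean). Total weight W = 766; half-weight = 383.
Sort by position and accumulate weight:
  km 3 (Northgate, w=200) → cum 200
  km 12 (Southcross, w=225) → cum 425  ≥ 383 → median here
  km 19 (Eastvale, w=6) → cum 431
  km 44 (Westmoor, w=60) → cum 491
  km 63 (Midtown, w=225) → cum 716
  km 71 (Hillcrest, w=50) → cum 766
Optimal location: km 12.

x = 12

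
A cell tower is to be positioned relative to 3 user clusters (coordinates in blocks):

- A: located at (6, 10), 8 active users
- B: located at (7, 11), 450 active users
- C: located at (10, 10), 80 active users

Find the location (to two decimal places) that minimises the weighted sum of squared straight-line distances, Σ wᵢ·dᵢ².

The minimiser of Σwᵢ‖p−pᵢ‖² is the weighted centroid p* = (Σwᵢpᵢ)/(Σwᵢ).
Σwᵢ = 538.
Σwᵢxᵢ = 8·6 + 450·7 + 80·10 = 3998.
Σwᵢyᵢ = 8·10 + 450·11 + 80·10 = 5830.
x* = 3998/538 = 7.43, y* = 5830/538 = 10.84.

(7.43, 10.84)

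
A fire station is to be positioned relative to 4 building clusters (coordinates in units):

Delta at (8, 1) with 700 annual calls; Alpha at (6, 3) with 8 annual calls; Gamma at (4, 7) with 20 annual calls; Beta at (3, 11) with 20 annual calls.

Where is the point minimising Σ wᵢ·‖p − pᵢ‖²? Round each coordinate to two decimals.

The minimiser of Σwᵢ‖p−pᵢ‖² is the weighted centroid p* = (Σwᵢpᵢ)/(Σwᵢ).
Σwᵢ = 748.
Σwᵢxᵢ = 700·8 + 8·6 + 20·4 + 20·3 = 5788.
Σwᵢyᵢ = 700·1 + 8·3 + 20·7 + 20·11 = 1084.
x* = 5788/748 = 7.74, y* = 1084/748 = 1.45.

(7.74, 1.45)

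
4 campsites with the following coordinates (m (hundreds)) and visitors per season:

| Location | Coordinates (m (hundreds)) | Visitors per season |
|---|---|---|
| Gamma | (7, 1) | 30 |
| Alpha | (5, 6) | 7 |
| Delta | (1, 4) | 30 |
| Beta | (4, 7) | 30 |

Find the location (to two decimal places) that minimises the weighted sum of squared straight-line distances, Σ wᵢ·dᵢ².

(4.07, 4.14)

The minimiser of Σwᵢ‖p−pᵢ‖² is the weighted centroid p* = (Σwᵢpᵢ)/(Σwᵢ).
Σwᵢ = 97.
Σwᵢxᵢ = 30·7 + 7·5 + 30·1 + 30·4 = 395.
Σwᵢyᵢ = 30·1 + 7·6 + 30·4 + 30·7 = 402.
x* = 395/97 = 4.07, y* = 402/97 = 4.14.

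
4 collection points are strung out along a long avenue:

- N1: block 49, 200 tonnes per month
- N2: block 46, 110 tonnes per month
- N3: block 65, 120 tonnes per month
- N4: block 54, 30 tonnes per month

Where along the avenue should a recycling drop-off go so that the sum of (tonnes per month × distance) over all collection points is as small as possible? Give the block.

For a sum of weighted absolute distances on a line, the optimum is the weighted median (not the mean). Total weight W = 460; half-weight = 230.
Sort by position and accumulate weight:
  block 46 (N2, w=110) → cum 110
  block 49 (N1, w=200) → cum 310  ≥ 230 → median here
  block 54 (N4, w=30) → cum 340
  block 65 (N3, w=120) → cum 460
Optimal location: block 49.

x = 49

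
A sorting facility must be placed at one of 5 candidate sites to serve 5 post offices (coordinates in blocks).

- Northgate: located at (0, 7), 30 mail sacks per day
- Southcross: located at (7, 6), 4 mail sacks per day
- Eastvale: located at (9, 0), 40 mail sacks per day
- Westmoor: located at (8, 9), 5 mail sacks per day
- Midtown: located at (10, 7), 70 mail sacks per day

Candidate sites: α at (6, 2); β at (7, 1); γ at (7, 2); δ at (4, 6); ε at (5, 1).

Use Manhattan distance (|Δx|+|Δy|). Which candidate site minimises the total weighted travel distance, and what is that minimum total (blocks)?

Total weighted distance at each candidate:
  α (6, 2): total = 1225
  β (7, 1): total = 1205
  γ (7, 2): total = 1136
  δ (4, 6): total = 1127
  ε (5, 1): total = 1383
Minimum is at δ with total 1127 blocks.

δ, total 1127 blocks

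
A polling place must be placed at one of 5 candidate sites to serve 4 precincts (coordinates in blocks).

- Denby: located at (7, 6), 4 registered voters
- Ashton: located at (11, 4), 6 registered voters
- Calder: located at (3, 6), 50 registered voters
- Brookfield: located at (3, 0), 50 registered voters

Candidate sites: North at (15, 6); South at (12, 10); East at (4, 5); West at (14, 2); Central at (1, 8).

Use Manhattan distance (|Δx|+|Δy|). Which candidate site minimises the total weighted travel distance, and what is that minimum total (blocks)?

East, total 464 blocks

Total weighted distance at each candidate:
  North (15, 6): total = 1568
  South (12, 10): total = 1678
  East (4, 5): total = 464
  West (14, 2): total = 1474
  Central (1, 8): total = 816
Minimum is at East with total 464 blocks.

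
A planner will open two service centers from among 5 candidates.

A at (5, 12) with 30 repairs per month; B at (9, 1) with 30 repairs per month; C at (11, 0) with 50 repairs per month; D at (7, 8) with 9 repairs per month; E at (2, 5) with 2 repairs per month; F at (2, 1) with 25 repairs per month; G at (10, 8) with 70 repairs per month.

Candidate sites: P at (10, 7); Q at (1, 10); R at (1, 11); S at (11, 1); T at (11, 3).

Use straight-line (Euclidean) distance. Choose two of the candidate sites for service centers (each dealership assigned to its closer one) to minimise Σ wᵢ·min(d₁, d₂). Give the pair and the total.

Evaluate every pair (each demand assigned to the nearer of the two):
  {P, S}: total = 662.1
  {P, T}: total = 792.4
  {P, Q}: total = 1005.2
  {R, T}: total = 1015.8
  {Q, T}: total = 1019.5
  {P, R}: total = 1020.4
  {R, S}: total = 1026.2
  {Q, S}: total = 1031.3
  {S, T}: total = 1092.5
  {Q, R}: total = 2130.9
Best pair: {P, S} with total 662.1.

{P, S}, total 662.1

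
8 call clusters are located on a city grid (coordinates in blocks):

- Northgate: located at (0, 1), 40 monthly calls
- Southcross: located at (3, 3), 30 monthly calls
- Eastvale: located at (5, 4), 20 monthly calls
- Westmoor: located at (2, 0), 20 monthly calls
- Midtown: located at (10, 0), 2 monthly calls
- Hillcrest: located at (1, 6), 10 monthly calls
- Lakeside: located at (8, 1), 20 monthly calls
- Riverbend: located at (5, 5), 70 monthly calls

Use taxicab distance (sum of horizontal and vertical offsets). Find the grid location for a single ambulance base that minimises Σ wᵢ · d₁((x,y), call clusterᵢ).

(5, 3)

Manhattan distance separates: Σwᵢ(|x−xᵢ|+|y−yᵢ|) = Σwᵢ|x−xᵢ| + Σwᵢ|y−yᵢ|, so x and y are optimised independently as 1-D weighted medians.
Total weight W = 212; half = 106.
x-coordinate, sorted with cumulative weight:
  x=0 (Northgate, w=40) cum 40
  x=1 (Hillcrest, w=10) cum 50
  x=2 (Westmoor, w=20) cum 70
  x=3 (Southcross, w=30) cum 100
  x=5 (Eastvale, w=20) cum 120  ← median
  x=5 (Riverbend, w=70) cum 190
  x=8 (Lakeside, w=20) cum 210
  x=10 (Midtown, w=2) cum 212
⇒ x* = 5
y-coordinate, sorted with cumulative weight:
  y=0 (Westmoor, w=20) cum 20
  y=0 (Midtown, w=2) cum 22
  y=1 (Northgate, w=40) cum 62
  y=1 (Lakeside, w=20) cum 82
  y=3 (Southcross, w=30) cum 112  ← median
  y=4 (Eastvale, w=20) cum 132
  y=5 (Riverbend, w=70) cum 202
  y=6 (Hillcrest, w=10) cum 212
⇒ y* = 3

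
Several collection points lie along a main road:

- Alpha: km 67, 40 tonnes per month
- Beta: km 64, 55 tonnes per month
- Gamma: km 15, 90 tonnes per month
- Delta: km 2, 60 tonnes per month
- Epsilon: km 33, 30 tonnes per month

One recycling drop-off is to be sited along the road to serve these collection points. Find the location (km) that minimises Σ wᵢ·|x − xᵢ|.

For a sum of weighted absolute distances on a line, the optimum is the weighted median (not the mean). Total weight W = 275; half-weight = 137.5.
Sort by position and accumulate weight:
  km 2 (Delta, w=60) → cum 60
  km 15 (Gamma, w=90) → cum 150  ≥ 137.5 → median here
  km 33 (Epsilon, w=30) → cum 180
  km 64 (Beta, w=55) → cum 235
  km 67 (Alpha, w=40) → cum 275
Optimal location: km 15.

x = 15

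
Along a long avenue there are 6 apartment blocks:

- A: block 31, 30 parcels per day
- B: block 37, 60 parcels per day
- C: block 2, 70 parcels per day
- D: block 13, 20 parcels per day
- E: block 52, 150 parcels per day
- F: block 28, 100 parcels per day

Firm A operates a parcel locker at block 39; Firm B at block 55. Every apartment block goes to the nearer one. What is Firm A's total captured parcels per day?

280

The indifferent point is the midpoint (39+55)/2 = 47; apartment blocks left of it (closer to Firm A at 39) go to Firm A, those right go to Firm B.
  C at 2 (w=70) → Firm A
  D at 13 (w=20) → Firm A
  F at 28 (w=100) → Firm A
  A at 31 (w=30) → Firm A
  B at 37 (w=60) → Firm A
  E at 52 (w=150) → Firm B
Firm A captures 280; Firm B captures 150.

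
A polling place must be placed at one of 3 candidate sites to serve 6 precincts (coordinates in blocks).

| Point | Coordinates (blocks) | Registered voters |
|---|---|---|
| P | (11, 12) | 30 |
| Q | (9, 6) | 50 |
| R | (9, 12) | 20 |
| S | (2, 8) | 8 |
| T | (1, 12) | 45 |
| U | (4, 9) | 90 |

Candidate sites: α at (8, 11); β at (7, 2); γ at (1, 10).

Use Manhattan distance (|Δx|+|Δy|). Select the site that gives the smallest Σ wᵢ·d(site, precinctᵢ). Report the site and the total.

α, total 1432 blocks

Total weighted distance at each candidate:
  α (8, 11): total = 1432
  β (7, 2): total = 2668
  γ (1, 10): total = 1634
Minimum is at α with total 1432 blocks.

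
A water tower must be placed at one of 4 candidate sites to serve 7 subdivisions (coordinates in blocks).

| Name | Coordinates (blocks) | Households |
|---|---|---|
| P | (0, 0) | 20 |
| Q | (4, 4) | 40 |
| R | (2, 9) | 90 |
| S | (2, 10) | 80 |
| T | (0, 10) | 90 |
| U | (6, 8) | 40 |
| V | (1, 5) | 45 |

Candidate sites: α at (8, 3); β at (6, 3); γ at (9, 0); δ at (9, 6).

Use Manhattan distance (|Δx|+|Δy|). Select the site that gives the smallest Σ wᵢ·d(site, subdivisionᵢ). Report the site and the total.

β, total 3765 blocks

Total weighted distance at each candidate:
  α (8, 3): total = 4575
  β (6, 3): total = 3765
  γ (9, 0): total = 6075
  δ (9, 6): total = 4135
Minimum is at β with total 3765 blocks.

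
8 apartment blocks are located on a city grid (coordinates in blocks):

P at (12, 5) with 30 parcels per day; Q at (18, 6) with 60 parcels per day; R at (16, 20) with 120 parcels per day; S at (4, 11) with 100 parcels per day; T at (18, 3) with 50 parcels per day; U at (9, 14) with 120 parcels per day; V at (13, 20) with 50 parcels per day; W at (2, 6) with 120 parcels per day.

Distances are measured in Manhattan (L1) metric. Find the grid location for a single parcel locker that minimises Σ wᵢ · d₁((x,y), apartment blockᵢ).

(9, 11)

Manhattan distance separates: Σwᵢ(|x−xᵢ|+|y−yᵢ|) = Σwᵢ|x−xᵢ| + Σwᵢ|y−yᵢ|, so x and y are optimised independently as 1-D weighted medians.
Total weight W = 650; half = 325.
x-coordinate, sorted with cumulative weight:
  x=2 (W, w=120) cum 120
  x=4 (S, w=100) cum 220
  x=9 (U, w=120) cum 340  ← median
  x=12 (P, w=30) cum 370
  x=13 (V, w=50) cum 420
  x=16 (R, w=120) cum 540
  x=18 (Q, w=60) cum 600
  x=18 (T, w=50) cum 650
⇒ x* = 9
y-coordinate, sorted with cumulative weight:
  y=3 (T, w=50) cum 50
  y=5 (P, w=30) cum 80
  y=6 (Q, w=60) cum 140
  y=6 (W, w=120) cum 260
  y=11 (S, w=100) cum 360  ← median
  y=14 (U, w=120) cum 480
  y=20 (R, w=120) cum 600
  y=20 (V, w=50) cum 650
⇒ y* = 11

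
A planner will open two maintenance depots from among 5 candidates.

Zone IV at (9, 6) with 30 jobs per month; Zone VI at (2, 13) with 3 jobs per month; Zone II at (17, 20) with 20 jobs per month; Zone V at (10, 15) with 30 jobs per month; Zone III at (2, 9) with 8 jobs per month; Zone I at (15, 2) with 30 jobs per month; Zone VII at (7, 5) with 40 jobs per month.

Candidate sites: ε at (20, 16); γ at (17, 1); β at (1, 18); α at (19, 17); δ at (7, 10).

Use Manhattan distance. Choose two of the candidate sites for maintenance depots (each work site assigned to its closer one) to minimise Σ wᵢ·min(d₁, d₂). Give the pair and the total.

Evaluate every pair (each demand assigned to the nearer of the two):
  {γ, δ}: total = 1162
  {α, δ}: total = 1272
  {ε, δ}: total = 1312
  {β, δ}: total = 1526
  {γ, α}: total = 1717
  {ε, γ}: total = 1757
  {γ, β}: total = 1858
  {β, α}: total = 2458
  {ε, β}: total = 2498
  {ε, α}: total = 2853
Best pair: {γ, δ} with total 1162.

{γ, δ}, total 1162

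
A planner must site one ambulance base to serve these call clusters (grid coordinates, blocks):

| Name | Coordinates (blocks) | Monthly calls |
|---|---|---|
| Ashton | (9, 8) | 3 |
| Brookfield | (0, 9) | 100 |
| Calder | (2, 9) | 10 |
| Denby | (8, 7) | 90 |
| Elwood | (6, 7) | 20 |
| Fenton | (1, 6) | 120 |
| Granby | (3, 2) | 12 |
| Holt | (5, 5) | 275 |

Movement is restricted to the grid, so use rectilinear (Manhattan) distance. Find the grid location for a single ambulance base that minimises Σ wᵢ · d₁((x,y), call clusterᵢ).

(5, 6)

Manhattan distance separates: Σwᵢ(|x−xᵢ|+|y−yᵢ|) = Σwᵢ|x−xᵢ| + Σwᵢ|y−yᵢ|, so x and y are optimised independently as 1-D weighted medians.
Total weight W = 630; half = 315.
x-coordinate, sorted with cumulative weight:
  x=0 (Brookfield, w=100) cum 100
  x=1 (Fenton, w=120) cum 220
  x=2 (Calder, w=10) cum 230
  x=3 (Granby, w=12) cum 242
  x=5 (Holt, w=275) cum 517  ← median
  x=6 (Elwood, w=20) cum 537
  x=8 (Denby, w=90) cum 627
  x=9 (Ashton, w=3) cum 630
⇒ x* = 5
y-coordinate, sorted with cumulative weight:
  y=2 (Granby, w=12) cum 12
  y=5 (Holt, w=275) cum 287
  y=6 (Fenton, w=120) cum 407  ← median
  y=7 (Denby, w=90) cum 497
  y=7 (Elwood, w=20) cum 517
  y=8 (Ashton, w=3) cum 520
  y=9 (Brookfield, w=100) cum 620
  y=9 (Calder, w=10) cum 630
⇒ y* = 6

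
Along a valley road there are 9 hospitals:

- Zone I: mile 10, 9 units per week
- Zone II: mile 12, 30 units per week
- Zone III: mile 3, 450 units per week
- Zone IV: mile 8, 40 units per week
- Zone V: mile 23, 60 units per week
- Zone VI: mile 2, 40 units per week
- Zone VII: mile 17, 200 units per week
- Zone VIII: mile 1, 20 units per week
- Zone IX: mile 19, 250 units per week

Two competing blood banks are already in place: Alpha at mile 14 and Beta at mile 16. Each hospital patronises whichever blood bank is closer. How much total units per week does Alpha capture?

589

The indifferent point is the midpoint (14+16)/2 = 15; hospitals left of it (closer to Alpha at 14) go to Alpha, those right go to Beta.
  Zone VIII at 1 (w=20) → Alpha
  Zone VI at 2 (w=40) → Alpha
  Zone III at 3 (w=450) → Alpha
  Zone IV at 8 (w=40) → Alpha
  Zone I at 10 (w=9) → Alpha
  Zone II at 12 (w=30) → Alpha
  Zone VII at 17 (w=200) → Beta
  Zone IX at 19 (w=250) → Beta
  Zone V at 23 (w=60) → Beta
Alpha captures 589; Beta captures 510.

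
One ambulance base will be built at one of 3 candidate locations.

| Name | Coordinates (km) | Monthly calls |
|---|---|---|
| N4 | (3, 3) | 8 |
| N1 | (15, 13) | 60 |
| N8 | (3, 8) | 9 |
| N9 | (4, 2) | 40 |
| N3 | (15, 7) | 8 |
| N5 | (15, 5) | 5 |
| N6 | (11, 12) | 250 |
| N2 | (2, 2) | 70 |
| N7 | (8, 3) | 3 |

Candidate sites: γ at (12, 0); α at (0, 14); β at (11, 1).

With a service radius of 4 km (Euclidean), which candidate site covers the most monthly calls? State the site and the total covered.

β, covering 3

Coverage radius r = 4 km; a point is covered iff (Δx)²+(Δy)² ≤ 4² = 16.
  γ (12, 0): covers {none} → 0
  α (0, 14): covers {none} → 0
  β (11, 1): covers {N7} → 3
Maximum coverage at β: 3 monthly calls.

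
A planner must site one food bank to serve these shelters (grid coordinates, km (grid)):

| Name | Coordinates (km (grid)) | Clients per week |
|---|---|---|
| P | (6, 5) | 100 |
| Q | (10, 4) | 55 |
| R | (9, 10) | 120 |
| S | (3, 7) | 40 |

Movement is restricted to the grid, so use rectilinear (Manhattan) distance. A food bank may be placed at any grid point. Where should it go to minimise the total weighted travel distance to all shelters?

Manhattan distance separates: Σwᵢ(|x−xᵢ|+|y−yᵢ|) = Σwᵢ|x−xᵢ| + Σwᵢ|y−yᵢ|, so x and y are optimised independently as 1-D weighted medians.
Total weight W = 315; half = 157.5.
x-coordinate, sorted with cumulative weight:
  x=3 (S, w=40) cum 40
  x=6 (P, w=100) cum 140
  x=9 (R, w=120) cum 260  ← median
  x=10 (Q, w=55) cum 315
⇒ x* = 9
y-coordinate, sorted with cumulative weight:
  y=4 (Q, w=55) cum 55
  y=5 (P, w=100) cum 155
  y=7 (S, w=40) cum 195  ← median
  y=10 (R, w=120) cum 315
⇒ y* = 7

(9, 7)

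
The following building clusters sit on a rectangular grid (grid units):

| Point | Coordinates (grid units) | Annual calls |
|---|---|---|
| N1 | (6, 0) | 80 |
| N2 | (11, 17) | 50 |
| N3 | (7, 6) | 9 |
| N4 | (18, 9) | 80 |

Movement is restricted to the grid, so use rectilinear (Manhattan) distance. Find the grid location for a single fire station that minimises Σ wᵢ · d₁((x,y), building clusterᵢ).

Manhattan distance separates: Σwᵢ(|x−xᵢ|+|y−yᵢ|) = Σwᵢ|x−xᵢ| + Σwᵢ|y−yᵢ|, so x and y are optimised independently as 1-D weighted medians.
Total weight W = 219; half = 109.5.
x-coordinate, sorted with cumulative weight:
  x=6 (N1, w=80) cum 80
  x=7 (N3, w=9) cum 89
  x=11 (N2, w=50) cum 139  ← median
  x=18 (N4, w=80) cum 219
⇒ x* = 11
y-coordinate, sorted with cumulative weight:
  y=0 (N1, w=80) cum 80
  y=6 (N3, w=9) cum 89
  y=9 (N4, w=80) cum 169  ← median
  y=17 (N2, w=50) cum 219
⇒ y* = 9

(11, 9)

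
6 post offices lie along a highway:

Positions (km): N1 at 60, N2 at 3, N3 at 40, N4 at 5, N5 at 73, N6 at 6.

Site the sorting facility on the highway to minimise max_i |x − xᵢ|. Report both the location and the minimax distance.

location 38, max distance 35

The 1-center on a line is the midpoint of the two extreme points: leftmost at 3, rightmost at 73.
Optimal location = (3 + 73)/2 = 38; maximum distance = (73 − 3)/2 = 35.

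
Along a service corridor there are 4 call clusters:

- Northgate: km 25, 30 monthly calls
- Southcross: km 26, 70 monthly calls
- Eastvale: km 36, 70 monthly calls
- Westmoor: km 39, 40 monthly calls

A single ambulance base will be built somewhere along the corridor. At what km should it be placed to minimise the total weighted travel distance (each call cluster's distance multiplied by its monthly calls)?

For a sum of weighted absolute distances on a line, the optimum is the weighted median (not the mean). Total weight W = 210; half-weight = 105.
Sort by position and accumulate weight:
  km 25 (Northgate, w=30) → cum 30
  km 26 (Southcross, w=70) → cum 100
  km 36 (Eastvale, w=70) → cum 170  ≥ 105 → median here
  km 39 (Westmoor, w=40) → cum 210
Optimal location: km 36.

x = 36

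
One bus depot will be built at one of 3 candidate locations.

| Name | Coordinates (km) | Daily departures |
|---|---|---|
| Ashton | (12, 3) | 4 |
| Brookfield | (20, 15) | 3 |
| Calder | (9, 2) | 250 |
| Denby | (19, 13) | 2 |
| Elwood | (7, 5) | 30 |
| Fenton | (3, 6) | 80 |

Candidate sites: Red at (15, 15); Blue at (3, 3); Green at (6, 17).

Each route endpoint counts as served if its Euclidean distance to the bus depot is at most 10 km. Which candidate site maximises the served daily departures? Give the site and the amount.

Coverage radius r = 10 km; a point is covered iff (Δx)²+(Δy)² ≤ 10² = 100.
  Red (15, 15): covers {Brookfield, Denby} → 5
  Blue (3, 3): covers {Ashton, Calder, Elwood, Fenton} → 364
  Green (6, 17): covers {none} → 0
Maximum coverage at Blue: 364 daily departures.

Blue, covering 364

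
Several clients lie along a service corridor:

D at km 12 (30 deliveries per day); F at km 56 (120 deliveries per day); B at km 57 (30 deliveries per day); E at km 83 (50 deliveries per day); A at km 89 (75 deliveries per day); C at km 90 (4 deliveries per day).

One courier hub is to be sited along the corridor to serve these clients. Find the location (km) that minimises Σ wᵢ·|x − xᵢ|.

For a sum of weighted absolute distances on a line, the optimum is the weighted median (not the mean). Total weight W = 309; half-weight = 154.5.
Sort by position and accumulate weight:
  km 12 (D, w=30) → cum 30
  km 56 (F, w=120) → cum 150
  km 57 (B, w=30) → cum 180  ≥ 154.5 → median here
  km 83 (E, w=50) → cum 230
  km 89 (A, w=75) → cum 305
  km 90 (C, w=4) → cum 309
Optimal location: km 57.

x = 57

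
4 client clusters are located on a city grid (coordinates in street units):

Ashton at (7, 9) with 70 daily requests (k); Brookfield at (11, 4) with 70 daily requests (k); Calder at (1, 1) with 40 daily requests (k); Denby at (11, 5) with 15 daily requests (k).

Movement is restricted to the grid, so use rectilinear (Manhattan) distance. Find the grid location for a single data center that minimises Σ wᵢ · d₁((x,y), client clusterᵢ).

Manhattan distance separates: Σwᵢ(|x−xᵢ|+|y−yᵢ|) = Σwᵢ|x−xᵢ| + Σwᵢ|y−yᵢ|, so x and y are optimised independently as 1-D weighted medians.
Total weight W = 195; half = 97.5.
x-coordinate, sorted with cumulative weight:
  x=1 (Calder, w=40) cum 40
  x=7 (Ashton, w=70) cum 110  ← median
  x=11 (Brookfield, w=70) cum 180
  x=11 (Denby, w=15) cum 195
⇒ x* = 7
y-coordinate, sorted with cumulative weight:
  y=1 (Calder, w=40) cum 40
  y=4 (Brookfield, w=70) cum 110  ← median
  y=5 (Denby, w=15) cum 125
  y=9 (Ashton, w=70) cum 195
⇒ y* = 4

(7, 4)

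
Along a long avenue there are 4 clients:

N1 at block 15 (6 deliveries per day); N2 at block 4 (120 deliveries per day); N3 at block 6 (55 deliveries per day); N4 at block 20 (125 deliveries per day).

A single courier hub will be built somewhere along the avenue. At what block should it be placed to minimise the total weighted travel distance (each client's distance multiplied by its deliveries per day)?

x = 6

For a sum of weighted absolute distances on a line, the optimum is the weighted median (not the mean). Total weight W = 306; half-weight = 153.
Sort by position and accumulate weight:
  block 4 (N2, w=120) → cum 120
  block 6 (N3, w=55) → cum 175  ≥ 153 → median here
  block 15 (N1, w=6) → cum 181
  block 20 (N4, w=125) → cum 306
Optimal location: block 6.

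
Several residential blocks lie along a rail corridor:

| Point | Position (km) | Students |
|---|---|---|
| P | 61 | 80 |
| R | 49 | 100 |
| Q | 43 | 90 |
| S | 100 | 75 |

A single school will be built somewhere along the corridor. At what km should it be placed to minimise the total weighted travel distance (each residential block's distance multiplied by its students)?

For a sum of weighted absolute distances on a line, the optimum is the weighted median (not the mean). Total weight W = 345; half-weight = 172.5.
Sort by position and accumulate weight:
  km 43 (Q, w=90) → cum 90
  km 49 (R, w=100) → cum 190  ≥ 172.5 → median here
  km 61 (P, w=80) → cum 270
  km 100 (S, w=75) → cum 345
Optimal location: km 49.

x = 49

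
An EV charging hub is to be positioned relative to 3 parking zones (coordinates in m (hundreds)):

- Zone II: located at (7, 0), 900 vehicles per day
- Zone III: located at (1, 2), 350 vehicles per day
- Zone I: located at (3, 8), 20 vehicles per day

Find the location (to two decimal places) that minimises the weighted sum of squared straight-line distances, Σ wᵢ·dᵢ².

(5.28, 0.68)

The minimiser of Σwᵢ‖p−pᵢ‖² is the weighted centroid p* = (Σwᵢpᵢ)/(Σwᵢ).
Σwᵢ = 1270.
Σwᵢxᵢ = 900·7 + 350·1 + 20·3 = 6710.
Σwᵢyᵢ = 900·0 + 350·2 + 20·8 = 860.
x* = 6710/1270 = 5.28, y* = 860/1270 = 0.68.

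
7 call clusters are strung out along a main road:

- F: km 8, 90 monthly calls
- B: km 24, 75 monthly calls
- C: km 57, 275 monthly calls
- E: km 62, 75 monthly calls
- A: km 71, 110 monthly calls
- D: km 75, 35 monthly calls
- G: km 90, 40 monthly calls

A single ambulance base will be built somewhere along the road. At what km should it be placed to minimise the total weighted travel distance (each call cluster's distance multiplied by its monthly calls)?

x = 57

For a sum of weighted absolute distances on a line, the optimum is the weighted median (not the mean). Total weight W = 700; half-weight = 350.
Sort by position and accumulate weight:
  km 8 (F, w=90) → cum 90
  km 24 (B, w=75) → cum 165
  km 57 (C, w=275) → cum 440  ≥ 350 → median here
  km 62 (E, w=75) → cum 515
  km 71 (A, w=110) → cum 625
  km 75 (D, w=35) → cum 660
  km 90 (G, w=40) → cum 700
Optimal location: km 57.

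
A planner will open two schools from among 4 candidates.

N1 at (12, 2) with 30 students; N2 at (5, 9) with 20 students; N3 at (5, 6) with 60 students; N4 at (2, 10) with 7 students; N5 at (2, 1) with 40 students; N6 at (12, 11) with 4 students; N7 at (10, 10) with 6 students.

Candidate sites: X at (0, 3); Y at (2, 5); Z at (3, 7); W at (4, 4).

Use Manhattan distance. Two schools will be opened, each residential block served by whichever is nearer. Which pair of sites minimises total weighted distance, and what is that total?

Evaluate every pair (each demand assigned to the nearer of the two):
  {Z, W}: total = 900
  {Y, W}: total = 927
  {X, W}: total = 948
  {X, Z}: total = 950
  {Y, Z}: total = 950
  {X, Y}: total = 1107
Best pair: {Z, W} with total 900.

{Z, W}, total 900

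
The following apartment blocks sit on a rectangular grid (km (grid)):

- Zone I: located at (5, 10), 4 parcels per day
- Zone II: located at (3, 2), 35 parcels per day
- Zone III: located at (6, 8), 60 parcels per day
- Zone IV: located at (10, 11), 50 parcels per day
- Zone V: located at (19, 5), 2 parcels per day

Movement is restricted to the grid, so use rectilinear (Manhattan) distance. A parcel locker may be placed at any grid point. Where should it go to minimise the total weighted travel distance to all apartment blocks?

(6, 8)

Manhattan distance separates: Σwᵢ(|x−xᵢ|+|y−yᵢ|) = Σwᵢ|x−xᵢ| + Σwᵢ|y−yᵢ|, so x and y are optimised independently as 1-D weighted medians.
Total weight W = 151; half = 75.5.
x-coordinate, sorted with cumulative weight:
  x=3 (Zone II, w=35) cum 35
  x=5 (Zone I, w=4) cum 39
  x=6 (Zone III, w=60) cum 99  ← median
  x=10 (Zone IV, w=50) cum 149
  x=19 (Zone V, w=2) cum 151
⇒ x* = 6
y-coordinate, sorted with cumulative weight:
  y=2 (Zone II, w=35) cum 35
  y=5 (Zone V, w=2) cum 37
  y=8 (Zone III, w=60) cum 97  ← median
  y=10 (Zone I, w=4) cum 101
  y=11 (Zone IV, w=50) cum 151
⇒ y* = 8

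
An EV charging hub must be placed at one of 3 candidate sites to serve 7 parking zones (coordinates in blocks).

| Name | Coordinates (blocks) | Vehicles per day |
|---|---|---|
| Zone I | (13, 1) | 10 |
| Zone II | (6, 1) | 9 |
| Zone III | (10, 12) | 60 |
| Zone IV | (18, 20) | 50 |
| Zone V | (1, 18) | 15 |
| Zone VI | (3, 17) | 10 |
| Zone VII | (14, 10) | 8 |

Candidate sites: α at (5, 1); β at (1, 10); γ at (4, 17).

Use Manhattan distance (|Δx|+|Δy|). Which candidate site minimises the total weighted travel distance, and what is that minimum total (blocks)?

γ, total 2128 blocks

Total weighted distance at each candidate:
  α (5, 1): total = 3288
  β (1, 10): total = 2660
  γ (4, 17): total = 2128
Minimum is at γ with total 2128 blocks.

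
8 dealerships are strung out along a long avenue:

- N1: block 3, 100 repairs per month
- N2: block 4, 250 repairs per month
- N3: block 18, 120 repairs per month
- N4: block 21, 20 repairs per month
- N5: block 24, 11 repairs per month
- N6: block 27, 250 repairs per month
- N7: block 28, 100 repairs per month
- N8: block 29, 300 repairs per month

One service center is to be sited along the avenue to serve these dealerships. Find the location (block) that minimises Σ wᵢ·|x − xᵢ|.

x = 27

For a sum of weighted absolute distances on a line, the optimum is the weighted median (not the mean). Total weight W = 1151; half-weight = 575.5.
Sort by position and accumulate weight:
  block 3 (N1, w=100) → cum 100
  block 4 (N2, w=250) → cum 350
  block 18 (N3, w=120) → cum 470
  block 21 (N4, w=20) → cum 490
  block 24 (N5, w=11) → cum 501
  block 27 (N6, w=250) → cum 751  ≥ 575.5 → median here
  block 28 (N7, w=100) → cum 851
  block 29 (N8, w=300) → cum 1151
Optimal location: block 27.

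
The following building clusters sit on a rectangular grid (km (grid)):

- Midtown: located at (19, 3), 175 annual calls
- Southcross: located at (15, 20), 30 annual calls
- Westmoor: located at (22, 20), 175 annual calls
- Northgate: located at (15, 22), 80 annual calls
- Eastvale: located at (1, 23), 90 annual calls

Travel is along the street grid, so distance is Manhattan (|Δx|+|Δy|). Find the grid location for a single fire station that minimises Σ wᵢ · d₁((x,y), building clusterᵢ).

Manhattan distance separates: Σwᵢ(|x−xᵢ|+|y−yᵢ|) = Σwᵢ|x−xᵢ| + Σwᵢ|y−yᵢ|, so x and y are optimised independently as 1-D weighted medians.
Total weight W = 550; half = 275.
x-coordinate, sorted with cumulative weight:
  x=1 (Eastvale, w=90) cum 90
  x=15 (Southcross, w=30) cum 120
  x=15 (Northgate, w=80) cum 200
  x=19 (Midtown, w=175) cum 375  ← median
  x=22 (Westmoor, w=175) cum 550
⇒ x* = 19
y-coordinate, sorted with cumulative weight:
  y=3 (Midtown, w=175) cum 175
  y=20 (Southcross, w=30) cum 205
  y=20 (Westmoor, w=175) cum 380  ← median
  y=22 (Northgate, w=80) cum 460
  y=23 (Eastvale, w=90) cum 550
⇒ y* = 20

(19, 20)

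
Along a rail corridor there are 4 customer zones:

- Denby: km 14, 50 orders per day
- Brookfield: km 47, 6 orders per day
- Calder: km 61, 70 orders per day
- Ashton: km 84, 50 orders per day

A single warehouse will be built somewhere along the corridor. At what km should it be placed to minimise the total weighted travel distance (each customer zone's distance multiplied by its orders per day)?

x = 61

For a sum of weighted absolute distances on a line, the optimum is the weighted median (not the mean). Total weight W = 176; half-weight = 88.
Sort by position and accumulate weight:
  km 14 (Denby, w=50) → cum 50
  km 47 (Brookfield, w=6) → cum 56
  km 61 (Calder, w=70) → cum 126  ≥ 88 → median here
  km 84 (Ashton, w=50) → cum 176
Optimal location: km 61.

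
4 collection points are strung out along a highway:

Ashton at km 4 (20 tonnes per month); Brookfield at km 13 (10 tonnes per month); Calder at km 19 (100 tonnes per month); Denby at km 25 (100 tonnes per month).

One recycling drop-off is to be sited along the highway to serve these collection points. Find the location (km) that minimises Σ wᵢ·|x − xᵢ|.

For a sum of weighted absolute distances on a line, the optimum is the weighted median (not the mean). Total weight W = 230; half-weight = 115.
Sort by position and accumulate weight:
  km 4 (Ashton, w=20) → cum 20
  km 13 (Brookfield, w=10) → cum 30
  km 19 (Calder, w=100) → cum 130  ≥ 115 → median here
  km 25 (Denby, w=100) → cum 230
Optimal location: km 19.

x = 19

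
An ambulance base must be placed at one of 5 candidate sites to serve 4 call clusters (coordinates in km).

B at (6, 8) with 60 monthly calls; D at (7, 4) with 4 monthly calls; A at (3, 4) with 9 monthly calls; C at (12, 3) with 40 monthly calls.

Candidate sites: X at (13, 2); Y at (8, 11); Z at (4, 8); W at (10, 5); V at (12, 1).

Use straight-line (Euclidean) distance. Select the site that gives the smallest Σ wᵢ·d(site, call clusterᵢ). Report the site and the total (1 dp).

Total weighted distance at each candidate:
  X (13, 2): total = 726.8
  Y (8, 11): total = 679.8
  Z (4, 8): total = 554.5
  W (10, 5): total = 489.4
  V (12, 1): total = 741.9
Minimum is at W with total 489.4 km.

W, total 489.4 km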